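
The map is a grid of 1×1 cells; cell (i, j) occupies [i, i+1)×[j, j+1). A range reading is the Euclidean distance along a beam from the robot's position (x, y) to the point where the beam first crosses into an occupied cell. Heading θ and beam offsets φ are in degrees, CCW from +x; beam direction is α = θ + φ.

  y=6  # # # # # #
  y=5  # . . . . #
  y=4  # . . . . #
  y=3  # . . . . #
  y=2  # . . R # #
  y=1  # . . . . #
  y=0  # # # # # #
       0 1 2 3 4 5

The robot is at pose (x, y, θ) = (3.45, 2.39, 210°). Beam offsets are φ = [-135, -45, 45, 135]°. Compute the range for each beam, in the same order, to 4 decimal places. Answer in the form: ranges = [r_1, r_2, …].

ranges = [3.7373, 2.5364, 1.4390, 0.5694]

beam 1: φ=-135°, α=75°
  cosα=0.2588 sinα=0.9659 | (3,2) | tMaxX 2.1250 tMaxY 0.6315 | tΔX 3.8637 tΔY 1.0353
    t=0.6315 [y] (3,3)
    t=1.6668 [y] (3,4)
    t=2.1250 [x] (4,4)
    t=2.7021 [y] (4,5)
    t=3.7373 [y] (4,6) — stop
  → r_1 = 3.7373
beam 2: φ=-45°, α=165°
  cosα=-0.9659 sinα=0.2588 | (3,2) | tMaxX 0.4659 tMaxY 2.3569 | tΔX 1.0353 tΔY 3.8637
    t=0.4659 [x] (2,2)
    t=1.5012 [x] (1,2)
    t=2.3569 [y] (1,3)
    t=2.5364 [x] (0,3) — stop
  → r_2 = 2.5364
beam 3: φ=45°, α=255°
  cosα=-0.2588 sinα=-0.9659 | (3,2) | tMaxX 1.7387 tMaxY 0.4038 | tΔX 3.8637 tΔY 1.0353
    t=0.4038 [y] (3,1)
    t=1.4390 [y] (3,0) — stop
  → r_3 = 1.4390
beam 4: φ=135°, α=345°
  cosα=0.9659 sinα=-0.2588 | (3,2) | tMaxX 0.5694 tMaxY 1.5068 | tΔX 1.0353 tΔY 3.8637
    t=0.5694 [x] (4,2) — stop
  → r_4 = 0.5694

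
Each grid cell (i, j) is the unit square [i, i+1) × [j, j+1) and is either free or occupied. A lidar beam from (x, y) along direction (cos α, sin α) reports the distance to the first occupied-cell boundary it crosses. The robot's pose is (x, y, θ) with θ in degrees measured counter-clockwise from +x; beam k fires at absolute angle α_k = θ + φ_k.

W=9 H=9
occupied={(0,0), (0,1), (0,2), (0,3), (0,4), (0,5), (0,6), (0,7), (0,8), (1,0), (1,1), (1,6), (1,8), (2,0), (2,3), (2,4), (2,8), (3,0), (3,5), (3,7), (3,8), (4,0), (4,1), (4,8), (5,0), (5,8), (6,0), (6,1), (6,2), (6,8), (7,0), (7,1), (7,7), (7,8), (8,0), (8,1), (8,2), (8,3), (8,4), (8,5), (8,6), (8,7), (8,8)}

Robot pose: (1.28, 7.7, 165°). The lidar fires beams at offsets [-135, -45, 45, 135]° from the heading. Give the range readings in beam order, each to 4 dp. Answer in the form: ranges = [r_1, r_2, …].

ranges = [0.6000, 0.3464, 0.3233, 0.8083]

beam 1: φ=-135°, α=30°
  direction (0.8660, 0.5000); cell (1,7); t to first gridline: x 0.8314, y 0.6000 (then +1.1547 / +2.0000)
    (1,8) via y @ 0.6000  # hit
  → r_1 = 0.6000
beam 2: φ=-45°, α=120°
  direction (-0.5000, 0.8660); cell (1,7); t to first gridline: x 0.5600, y 0.3464 (then +2.0000 / +1.1547)
    (1,8) via y @ 0.3464  # hit
  → r_2 = 0.3464
beam 3: φ=45°, α=210°
  direction (-0.8660, -0.5000); cell (1,7); t to first gridline: x 0.3233, y 1.4000 (then +1.1547 / +2.0000)
    (0,7) via x @ 0.3233  # hit
  → r_3 = 0.3233
beam 4: φ=135°, α=300°
  direction (0.5000, -0.8660); cell (1,7); t to first gridline: x 1.4400, y 0.8083 (then +2.0000 / +1.1547)
    (1,6) via y @ 0.8083  # hit
  → r_4 = 0.8083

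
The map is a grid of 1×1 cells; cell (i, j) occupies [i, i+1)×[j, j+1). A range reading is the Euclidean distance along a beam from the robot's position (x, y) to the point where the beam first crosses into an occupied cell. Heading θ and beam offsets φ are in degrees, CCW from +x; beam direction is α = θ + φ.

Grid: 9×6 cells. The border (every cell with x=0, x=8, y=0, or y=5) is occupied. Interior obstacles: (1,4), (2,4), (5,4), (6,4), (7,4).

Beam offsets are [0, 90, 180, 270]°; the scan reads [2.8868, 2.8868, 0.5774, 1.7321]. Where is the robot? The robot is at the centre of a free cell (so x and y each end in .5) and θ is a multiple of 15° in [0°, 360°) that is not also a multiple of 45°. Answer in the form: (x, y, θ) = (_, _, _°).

(x, y, θ) = (2.5, 3.5, 300°)

Candidates: 23 free-cell centres × 16 headings = 368 poses. Raycast each; keep the one whose scan matches to 4 dp.
  (7.5, 1.5, 300°): beam 1 = 0.5774 ≠ 2.8868 ✗
  (2.5, 3.5, 120°): beam 1 = 0.5774 ≠ 2.8868 ✗
  (6.5, 2.5, 330°): beam 1 = 1.7321 ≠ 2.8868 ✗
  (7.5, 1.5, 15°): beam 1 = 0.5176 ≠ 2.8868 ✗
  …
  (2.5, 3.5, 300°): r_1=2.8868, r_2=2.8868, r_3=0.5774, r_4=1.7321 — all match ✓
Only this pose fits every beam.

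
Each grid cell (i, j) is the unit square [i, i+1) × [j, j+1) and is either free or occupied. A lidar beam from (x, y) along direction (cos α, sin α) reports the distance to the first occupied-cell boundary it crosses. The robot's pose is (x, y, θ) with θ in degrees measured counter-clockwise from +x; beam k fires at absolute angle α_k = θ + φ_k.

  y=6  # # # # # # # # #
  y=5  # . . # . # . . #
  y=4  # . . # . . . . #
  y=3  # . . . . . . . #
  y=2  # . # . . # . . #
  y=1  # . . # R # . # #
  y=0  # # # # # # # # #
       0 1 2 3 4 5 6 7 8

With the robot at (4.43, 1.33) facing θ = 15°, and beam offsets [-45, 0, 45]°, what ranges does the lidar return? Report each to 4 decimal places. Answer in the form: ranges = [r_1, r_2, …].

ranges = [0.6582, 0.5901, 1.1400]

beam 1: φ=-45°, α=330°
  dir = (cos 330°, sin 330°) = (0.8660, -0.5000); from cell (4,1)
  next x-line at t=0.6582, next y-line at t=0.6600; Δt_x=1.1547, Δt_y=2.0000
    x: enter (5,1) at t=0.6582 ← occupied
  → r_1 = 0.6582
beam 2: φ=0°, α=15°
  dir = (cos 15°, sin 15°) = (0.9659, 0.2588); from cell (4,1)
  next x-line at t=0.5901, next y-line at t=2.5887; Δt_x=1.0353, Δt_y=3.8637
    x: enter (5,1) at t=0.5901 ← occupied
  → r_2 = 0.5901
beam 3: φ=45°, α=60°
  dir = (cos 60°, sin 60°) = (0.5000, 0.8660); from cell (4,1)
  next x-line at t=1.1400, next y-line at t=0.7736; Δt_x=2.0000, Δt_y=1.1547
    y: enter (4,2) at t=0.7736
    x: enter (5,2) at t=1.1400 ← occupied
  → r_3 = 1.1400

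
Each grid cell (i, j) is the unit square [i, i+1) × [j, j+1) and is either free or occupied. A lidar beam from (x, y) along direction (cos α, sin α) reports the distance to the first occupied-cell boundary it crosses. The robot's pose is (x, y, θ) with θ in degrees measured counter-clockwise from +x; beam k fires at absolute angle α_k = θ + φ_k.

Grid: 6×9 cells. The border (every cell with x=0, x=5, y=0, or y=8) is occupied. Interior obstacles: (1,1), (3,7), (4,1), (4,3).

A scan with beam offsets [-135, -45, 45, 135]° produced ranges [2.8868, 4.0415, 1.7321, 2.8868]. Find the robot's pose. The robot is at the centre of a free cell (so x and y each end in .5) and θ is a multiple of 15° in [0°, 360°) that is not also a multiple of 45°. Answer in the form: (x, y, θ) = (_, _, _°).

Enumerate (i+0.5, j+0.5, θ) over the 24 free cells and 16 admissible headings. For each, cast all 4 beams and compare to the given ranges.
  (2.5, 7.5, 345°): beam 1 = 1.7321 ≠ 2.8868 ✗
  (1.5, 7.5, 60°): beam 1 = 6.7293 ≠ 2.8868 ✗
  (3.5, 5.5, 210°): beam 1 = 1.5529 ≠ 2.8868 ✗
  (3.5, 2.5, 150°): beam 1 = 1.5529 ≠ 2.8868 ✗
  (4.5, 6.5, 120°): beam 1 = 0.5176 ≠ 2.8868 ✗
  …
  (3.5, 5.5, 285°): r_1=2.8868, r_2=4.0415, r_3=1.7321, r_4=2.8868 — all match ✓
Only this pose fits every beam.

(x, y, θ) = (3.5, 5.5, 285°)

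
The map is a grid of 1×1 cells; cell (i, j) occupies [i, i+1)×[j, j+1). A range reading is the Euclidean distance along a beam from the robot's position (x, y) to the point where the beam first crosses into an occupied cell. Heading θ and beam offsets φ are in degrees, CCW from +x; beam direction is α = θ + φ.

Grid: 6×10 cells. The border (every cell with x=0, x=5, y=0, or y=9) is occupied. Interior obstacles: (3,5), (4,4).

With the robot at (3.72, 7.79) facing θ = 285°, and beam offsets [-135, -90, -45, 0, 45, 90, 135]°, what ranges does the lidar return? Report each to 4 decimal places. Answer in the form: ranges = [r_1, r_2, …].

ranges = [2.4200, 2.8160, 5.4400, 2.8884, 1.4780, 1.3252, 1.3972]

beam 1: φ=-135°, α=150°
  cosα=-0.8660 sinα=0.5000 | (3,7) | tMaxX 0.8314 tMaxY 0.4200 | tΔX 1.1547 tΔY 2.0000
    t=0.4200 [y] (3,8)
    t=0.8314 [x] (2,8)
    t=1.9861 [x] (1,8)
    t=2.4200 [y] (1,9) — stop
  → r_1 = 2.4200
beam 2: φ=-90°, α=195°
  cosα=-0.9659 sinα=-0.2588 | (3,7) | tMaxX 0.7454 tMaxY 3.0523 | tΔX 1.0353 tΔY 3.8637
    t=0.7454 [x] (2,7)
    t=1.7807 [x] (1,7)
    t=2.8160 [x] (0,7) — stop
  → r_2 = 2.8160
beam 3: φ=-45°, α=240°
  cosα=-0.5000 sinα=-0.8660 | (3,7) | tMaxX 1.4400 tMaxY 0.9122 | tΔX 2.0000 tΔY 1.1547
    t=0.9122 [y] (3,6)
    t=1.4400 [x] (2,6)
    t=2.0669 [y] (2,5)
    t=3.2216 [y] (2,4)
    t=3.4400 [x] (1,4)
    t=4.3763 [y] (1,3)
    t=5.4400 [x] (0,3) — stop
  → r_3 = 5.4400
beam 4: φ=0°, α=285°
  cosα=0.2588 sinα=-0.9659 | (3,7) | tMaxX 1.0818 tMaxY 0.8179 | tΔX 3.8637 tΔY 1.0353
    t=0.8179 [y] (3,6)
    t=1.0818 [x] (4,6)
    t=1.8531 [y] (4,5)
    t=2.8884 [y] (4,4) — stop
  → r_4 = 2.8884
beam 5: φ=45°, α=330°
  cosα=0.8660 sinα=-0.5000 | (3,7) | tMaxX 0.3233 tMaxY 1.5800 | tΔX 1.1547 tΔY 2.0000
    t=0.3233 [x] (4,7)
    t=1.4780 [x] (5,7) — stop
  → r_5 = 1.4780
beam 6: φ=90°, α=15°
  cosα=0.9659 sinα=0.2588 | (3,7) | tMaxX 0.2899 tMaxY 0.8114 | tΔX 1.0353 tΔY 3.8637
    t=0.2899 [x] (4,7)
    t=0.8114 [y] (4,8)
    t=1.3252 [x] (5,8) — stop
  → r_6 = 1.3252
beam 7: φ=135°, α=60°
  cosα=0.5000 sinα=0.8660 | (3,7) | tMaxX 0.5600 tMaxY 0.2425 | tΔX 2.0000 tΔY 1.1547
    t=0.2425 [y] (3,8)
    t=0.5600 [x] (4,8)
    t=1.3972 [y] (4,9) — stop
  → r_7 = 1.3972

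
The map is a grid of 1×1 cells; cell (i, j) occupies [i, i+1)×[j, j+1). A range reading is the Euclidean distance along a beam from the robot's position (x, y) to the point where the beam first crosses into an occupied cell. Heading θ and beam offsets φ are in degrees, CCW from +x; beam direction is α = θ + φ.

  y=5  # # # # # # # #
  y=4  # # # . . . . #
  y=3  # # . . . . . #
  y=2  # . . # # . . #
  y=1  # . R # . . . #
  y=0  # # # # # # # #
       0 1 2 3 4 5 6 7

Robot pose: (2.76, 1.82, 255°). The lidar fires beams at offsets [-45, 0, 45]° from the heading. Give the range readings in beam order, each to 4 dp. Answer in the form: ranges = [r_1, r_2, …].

ranges = [1.6400, 0.8489, 0.4800]

beam 1: φ=-45°, α=210°
  direction (-0.8660, -0.5000); cell (2,1); t to first gridline: x 0.8776, y 1.6400 (then +1.1547 / +2.0000)
    (1,1) via x @ 0.8776
    (1,0) via y @ 1.6400  # hit
  → r_1 = 1.6400
beam 2: φ=0°, α=255°
  direction (-0.2588, -0.9659); cell (2,1); t to first gridline: x 2.9364, y 0.8489 (then +3.8637 / +1.0353)
    (2,0) via y @ 0.8489  # hit
  → r_2 = 0.8489
beam 3: φ=45°, α=300°
  direction (0.5000, -0.8660); cell (2,1); t to first gridline: x 0.4800, y 0.9469 (then +2.0000 / +1.1547)
    (3,1) via x @ 0.4800  # hit
  → r_3 = 0.4800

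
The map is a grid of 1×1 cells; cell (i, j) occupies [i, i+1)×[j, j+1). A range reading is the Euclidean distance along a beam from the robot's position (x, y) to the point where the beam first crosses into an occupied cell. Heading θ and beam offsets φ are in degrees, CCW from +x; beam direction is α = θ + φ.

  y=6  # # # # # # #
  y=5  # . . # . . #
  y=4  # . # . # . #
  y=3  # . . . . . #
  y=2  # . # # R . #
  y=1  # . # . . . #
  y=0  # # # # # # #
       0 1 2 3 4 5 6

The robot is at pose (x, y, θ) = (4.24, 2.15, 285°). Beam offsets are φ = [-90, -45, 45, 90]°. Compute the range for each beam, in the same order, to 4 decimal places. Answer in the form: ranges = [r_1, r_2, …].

beam 1: φ=-90°, α=195°
  cosα=-0.9659 sinα=-0.2588 | (4,2) | tMaxX 0.2485 tMaxY 0.5796 | tΔX 1.0353 tΔY 3.8637
    t=0.2485 [x] (3,2) — stop
  → r_1 = 0.2485
beam 2: φ=-45°, α=240°
  cosα=-0.5000 sinα=-0.8660 | (4,2) | tMaxX 0.4800 tMaxY 0.1732 | tΔX 2.0000 tΔY 1.1547
    t=0.1732 [y] (4,1)
    t=0.4800 [x] (3,1)
    t=1.3279 [y] (3,0) — stop
  → r_2 = 1.3279
beam 3: φ=45°, α=330°
  cosα=0.8660 sinα=-0.5000 | (4,2) | tMaxX 0.8776 tMaxY 0.3000 | tΔX 1.1547 tΔY 2.0000
    t=0.3000 [y] (4,1)
    t=0.8776 [x] (5,1)
    t=2.0323 [x] (6,1) — stop
  → r_3 = 2.0323
beam 4: φ=90°, α=15°
  cosα=0.9659 sinα=0.2588 | (4,2) | tMaxX 0.7868 tMaxY 3.2841 | tΔX 1.0353 tΔY 3.8637
    t=0.7868 [x] (5,2)
    t=1.8221 [x] (6,2) — stop
  → r_4 = 1.8221

ranges = [0.2485, 1.3279, 2.0323, 1.8221]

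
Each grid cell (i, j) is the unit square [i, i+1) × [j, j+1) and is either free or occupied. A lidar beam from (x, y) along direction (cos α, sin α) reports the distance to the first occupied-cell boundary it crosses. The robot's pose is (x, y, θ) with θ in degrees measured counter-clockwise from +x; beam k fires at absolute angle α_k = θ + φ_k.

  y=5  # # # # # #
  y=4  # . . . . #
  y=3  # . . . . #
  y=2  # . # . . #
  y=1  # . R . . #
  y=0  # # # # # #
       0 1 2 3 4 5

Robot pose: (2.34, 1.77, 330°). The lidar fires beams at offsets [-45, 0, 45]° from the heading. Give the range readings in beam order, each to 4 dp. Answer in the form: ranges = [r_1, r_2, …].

beam 1: φ=-45°, α=285°
  dir = (cos 285°, sin 285°) = (0.2588, -0.9659); from cell (2,1)
  next x-line at t=2.5500, next y-line at t=0.7972; Δt_x=3.8637, Δt_y=1.0353
    y: enter (2,0) at t=0.7972 ← occupied
  → r_1 = 0.7972
beam 2: φ=0°, α=330°
  dir = (cos 330°, sin 330°) = (0.8660, -0.5000); from cell (2,1)
  next x-line at t=0.7621, next y-line at t=1.5400; Δt_x=1.1547, Δt_y=2.0000
    x: enter (3,1) at t=0.7621
    y: enter (3,0) at t=1.5400 ← occupied
  → r_2 = 1.5400
beam 3: φ=45°, α=15°
  dir = (cos 15°, sin 15°) = (0.9659, 0.2588); from cell (2,1)
  next x-line at t=0.6833, next y-line at t=0.8887; Δt_x=1.0353, Δt_y=3.8637
    x: enter (3,1) at t=0.6833
    y: enter (3,2) at t=0.8887
    x: enter (4,2) at t=1.7186
    x: enter (5,2) at t=2.7538 ← occupied
  → r_3 = 2.7538

ranges = [0.7972, 1.5400, 2.7538]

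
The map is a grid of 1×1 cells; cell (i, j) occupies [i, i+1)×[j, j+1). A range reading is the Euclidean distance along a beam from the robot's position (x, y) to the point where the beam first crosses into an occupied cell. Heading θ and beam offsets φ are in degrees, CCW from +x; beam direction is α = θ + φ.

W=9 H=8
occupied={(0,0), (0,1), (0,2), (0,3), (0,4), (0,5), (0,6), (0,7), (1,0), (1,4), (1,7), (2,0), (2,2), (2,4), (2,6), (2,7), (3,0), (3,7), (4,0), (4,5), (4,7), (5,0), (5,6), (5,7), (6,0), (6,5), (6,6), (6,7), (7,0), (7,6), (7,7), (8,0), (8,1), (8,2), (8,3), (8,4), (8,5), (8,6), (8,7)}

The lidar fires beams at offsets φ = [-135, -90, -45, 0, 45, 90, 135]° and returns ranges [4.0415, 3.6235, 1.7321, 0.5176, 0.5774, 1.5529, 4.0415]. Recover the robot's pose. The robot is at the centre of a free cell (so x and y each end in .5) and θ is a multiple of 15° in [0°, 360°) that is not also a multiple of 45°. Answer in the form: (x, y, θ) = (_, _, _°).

The pose lattice has 33·16 = 528 candidates. Test each by forward raycasting.
  (2.5, 5.5, 15°): beam 1 = 0.5774 ≠ 4.0415 ✗
  (3.5, 3.5, 150°): beam 1 = 4.6587 ≠ 4.0415 ✗
  (6.5, 1.5, 15°): beam 1 = 0.5774 ≠ 4.0415 ✗
  (2.5, 1.5, 300°): beam 1 = 1.5529 ≠ 4.0415 ✗
  …
  (4.5, 4.5, 75°): r_1=4.0415, r_2=3.6235, r_3=1.7321, r_4=0.5176, r_5=0.5774, r_6=1.5529, r_7=4.0415 — all match ✓
Only this pose fits every beam.

(x, y, θ) = (4.5, 4.5, 75°)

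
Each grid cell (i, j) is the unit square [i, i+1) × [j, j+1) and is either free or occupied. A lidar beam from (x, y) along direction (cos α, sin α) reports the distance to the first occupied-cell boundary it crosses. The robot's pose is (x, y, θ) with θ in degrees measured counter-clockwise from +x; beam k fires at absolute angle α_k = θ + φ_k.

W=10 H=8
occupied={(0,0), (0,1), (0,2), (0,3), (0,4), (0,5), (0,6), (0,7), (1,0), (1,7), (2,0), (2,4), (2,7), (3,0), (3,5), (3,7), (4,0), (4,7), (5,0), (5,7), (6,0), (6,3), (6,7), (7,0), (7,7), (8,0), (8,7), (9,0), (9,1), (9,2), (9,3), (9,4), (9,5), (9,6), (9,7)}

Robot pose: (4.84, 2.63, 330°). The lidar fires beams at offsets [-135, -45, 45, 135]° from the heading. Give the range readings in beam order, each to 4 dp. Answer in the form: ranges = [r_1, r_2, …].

ranges = [3.9755, 1.6875, 1.4296, 3.2455]

beam 1: φ=-135°, α=195°
  d=(-0.9659,-0.2588)  start (4,2)  tX=0.8696 tY=2.4341  stride 1/|dx|=1.0353 1/|dy|=3.8637
    cross x-line → (3,2), t=0.8696
    cross x-line → (2,2), t=1.9049
    cross y-line → (2,1), t=2.4341
    cross x-line → (1,1), t=2.9402
    cross x-line → (0,1), t=3.9755 (wall)
  → r_1 = 3.9755
beam 2: φ=-45°, α=285°
  d=(0.2588,-0.9659)  start (4,2)  tX=0.6182 tY=0.6522  stride 1/|dx|=3.8637 1/|dy|=1.0353
    cross x-line → (5,2), t=0.6182
    cross y-line → (5,1), t=0.6522
    cross y-line → (5,0), t=1.6875 (wall)
  → r_2 = 1.6875
beam 3: φ=45°, α=15°
  d=(0.9659,0.2588)  start (4,2)  tX=0.1656 tY=1.4296  stride 1/|dx|=1.0353 1/|dy|=3.8637
    cross x-line → (5,2), t=0.1656
    cross x-line → (6,2), t=1.2009
    cross y-line → (6,3), t=1.4296 (wall)
  → r_3 = 1.4296
beam 4: φ=135°, α=105°
  d=(-0.2588,0.9659)  start (4,2)  tX=3.2455 tY=0.3831  stride 1/|dx|=3.8637 1/|dy|=1.0353
    cross y-line → (4,3), t=0.3831
    cross y-line → (4,4), t=1.4183
    cross y-line → (4,5), t=2.4536
    cross x-line → (3,5), t=3.2455 (wall)
  → r_4 = 3.2455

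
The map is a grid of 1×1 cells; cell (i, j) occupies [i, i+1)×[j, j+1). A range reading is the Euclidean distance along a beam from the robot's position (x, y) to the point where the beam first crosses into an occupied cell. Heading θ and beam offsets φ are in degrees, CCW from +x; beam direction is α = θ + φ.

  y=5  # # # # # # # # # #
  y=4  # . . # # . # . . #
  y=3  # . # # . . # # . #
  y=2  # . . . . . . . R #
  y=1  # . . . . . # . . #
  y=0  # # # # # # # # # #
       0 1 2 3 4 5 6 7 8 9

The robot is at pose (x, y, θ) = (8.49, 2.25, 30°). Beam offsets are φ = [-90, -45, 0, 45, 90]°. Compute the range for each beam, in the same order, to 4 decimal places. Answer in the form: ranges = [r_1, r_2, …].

beam 1: φ=-90°, α=300°
  direction (0.5000, -0.8660); cell (8,2); t to first gridline: x 1.0200, y 0.2887 (then +2.0000 / +1.1547)
    (8,1) via y @ 0.2887
    (9,1) via x @ 1.0200  # hit
  → r_1 = 1.0200
beam 2: φ=-45°, α=345°
  direction (0.9659, -0.2588); cell (8,2); t to first gridline: x 0.5280, y 0.9659 (then +1.0353 / +3.8637)
    (9,2) via x @ 0.5280  # hit
  → r_2 = 0.5280
beam 3: φ=0°, α=30°
  direction (0.8660, 0.5000); cell (8,2); t to first gridline: x 0.5889, y 1.5000 (then +1.1547 / +2.0000)
    (9,2) via x @ 0.5889  # hit
  → r_3 = 0.5889
beam 4: φ=45°, α=75°
  direction (0.2588, 0.9659); cell (8,2); t to first gridline: x 1.9705, y 0.7765 (then +3.8637 / +1.0353)
    (8,3) via y @ 0.7765
    (8,4) via y @ 1.8117
    (9,4) via x @ 1.9705  # hit
  → r_4 = 1.9705
beam 5: φ=90°, α=120°
  direction (-0.5000, 0.8660); cell (8,2); t to first gridline: x 0.9800, y 0.8660 (then +2.0000 / +1.1547)
    (8,3) via y @ 0.8660
    (7,3) via x @ 0.9800  # hit
  → r_5 = 0.9800

ranges = [1.0200, 0.5280, 0.5889, 1.9705, 0.9800]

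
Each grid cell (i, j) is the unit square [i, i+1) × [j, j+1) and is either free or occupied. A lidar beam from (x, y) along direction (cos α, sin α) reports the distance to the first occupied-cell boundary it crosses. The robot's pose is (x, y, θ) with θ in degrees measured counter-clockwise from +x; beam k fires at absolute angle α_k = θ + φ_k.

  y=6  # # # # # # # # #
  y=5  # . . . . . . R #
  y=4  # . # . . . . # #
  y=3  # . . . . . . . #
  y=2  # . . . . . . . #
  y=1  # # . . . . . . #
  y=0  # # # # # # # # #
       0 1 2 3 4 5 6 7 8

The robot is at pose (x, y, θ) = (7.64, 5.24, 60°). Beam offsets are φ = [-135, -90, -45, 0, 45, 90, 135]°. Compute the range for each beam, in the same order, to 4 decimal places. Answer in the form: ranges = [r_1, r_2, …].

ranges = [0.2485, 0.4157, 0.3727, 0.7200, 0.7868, 1.5200, 6.8742]

beam 1: φ=-135°, α=285°
  dir = (cos 285°, sin 285°) = (0.2588, -0.9659); from cell (7,5)
  next x-line at t=1.3909, next y-line at t=0.2485; Δt_x=3.8637, Δt_y=1.0353
    y: enter (7,4) at t=0.2485 ← occupied
  → r_1 = 0.2485
beam 2: φ=-90°, α=330°
  dir = (cos 330°, sin 330°) = (0.8660, -0.5000); from cell (7,5)
  next x-line at t=0.4157, next y-line at t=0.4800; Δt_x=1.1547, Δt_y=2.0000
    x: enter (8,5) at t=0.4157 ← occupied
  → r_2 = 0.4157
beam 3: φ=-45°, α=15°
  dir = (cos 15°, sin 15°) = (0.9659, 0.2588); from cell (7,5)
  next x-line at t=0.3727, next y-line at t=2.9364; Δt_x=1.0353, Δt_y=3.8637
    x: enter (8,5) at t=0.3727 ← occupied
  → r_3 = 0.3727
beam 4: φ=0°, α=60°
  dir = (cos 60°, sin 60°) = (0.5000, 0.8660); from cell (7,5)
  next x-line at t=0.7200, next y-line at t=0.8776; Δt_x=2.0000, Δt_y=1.1547
    x: enter (8,5) at t=0.7200 ← occupied
  → r_4 = 0.7200
beam 5: φ=45°, α=105°
  dir = (cos 105°, sin 105°) = (-0.2588, 0.9659); from cell (7,5)
  next x-line at t=2.4728, next y-line at t=0.7868; Δt_x=3.8637, Δt_y=1.0353
    y: enter (7,6) at t=0.7868 ← occupied
  → r_5 = 0.7868
beam 6: φ=90°, α=150°
  dir = (cos 150°, sin 150°) = (-0.8660, 0.5000); from cell (7,5)
  next x-line at t=0.7390, next y-line at t=1.5200; Δt_x=1.1547, Δt_y=2.0000
    x: enter (6,5) at t=0.7390
    y: enter (6,6) at t=1.5200 ← occupied
  → r_6 = 1.5200
beam 7: φ=135°, α=195°
  dir = (cos 195°, sin 195°) = (-0.9659, -0.2588); from cell (7,5)
  next x-line at t=0.6626, next y-line at t=0.9273; Δt_x=1.0353, Δt_y=3.8637
    x: enter (6,5) at t=0.6626
    y: enter (6,4) at t=0.9273
    x: enter (5,4) at t=1.6979
    x: enter (4,4) at t=2.7331
    x: enter (3,4) at t=3.7684
    y: enter (3,3) at t=4.7910
    x: enter (2,3) at t=4.8037
    x: enter (1,3) at t=5.8390
    x: enter (0,3) at t=6.8742 ← occupied
  → r_7 = 6.8742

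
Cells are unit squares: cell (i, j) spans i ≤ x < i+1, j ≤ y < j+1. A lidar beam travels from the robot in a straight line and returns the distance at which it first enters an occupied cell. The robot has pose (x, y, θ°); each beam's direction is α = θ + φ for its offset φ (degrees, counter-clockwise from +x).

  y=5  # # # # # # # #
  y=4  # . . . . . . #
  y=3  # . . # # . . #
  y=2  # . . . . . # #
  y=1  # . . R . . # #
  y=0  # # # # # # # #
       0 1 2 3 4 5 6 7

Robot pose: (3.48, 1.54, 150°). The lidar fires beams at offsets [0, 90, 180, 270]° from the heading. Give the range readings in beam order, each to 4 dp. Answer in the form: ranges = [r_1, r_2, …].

beam 1: φ=0°, α=150°
  direction (-0.8660, 0.5000); cell (3,1); t to first gridline: x 0.5543, y 0.9200 (then +1.1547 / +2.0000)
    (2,1) via x @ 0.5543
    (2,2) via y @ 0.9200
    (1,2) via x @ 1.7090
    (0,2) via x @ 2.8637  # hit
  → r_1 = 2.8637
beam 2: φ=90°, α=240°
  direction (-0.5000, -0.8660); cell (3,1); t to first gridline: x 0.9600, y 0.6235 (then +2.0000 / +1.1547)
    (3,0) via y @ 0.6235  # hit
  → r_2 = 0.6235
beam 3: φ=180°, α=330°
  direction (0.8660, -0.5000); cell (3,1); t to first gridline: x 0.6004, y 1.0800 (then +1.1547 / +2.0000)
    (4,1) via x @ 0.6004
    (4,0) via y @ 1.0800  # hit
  → r_3 = 1.0800
beam 4: φ=270°, α=60°
  direction (0.5000, 0.8660); cell (3,1); t to first gridline: x 1.0400, y 0.5312 (then +2.0000 / +1.1547)
    (3,2) via y @ 0.5312
    (4,2) via x @ 1.0400
    (4,3) via y @ 1.6859  # hit
  → r_4 = 1.6859

ranges = [2.8637, 0.6235, 1.0800, 1.6859]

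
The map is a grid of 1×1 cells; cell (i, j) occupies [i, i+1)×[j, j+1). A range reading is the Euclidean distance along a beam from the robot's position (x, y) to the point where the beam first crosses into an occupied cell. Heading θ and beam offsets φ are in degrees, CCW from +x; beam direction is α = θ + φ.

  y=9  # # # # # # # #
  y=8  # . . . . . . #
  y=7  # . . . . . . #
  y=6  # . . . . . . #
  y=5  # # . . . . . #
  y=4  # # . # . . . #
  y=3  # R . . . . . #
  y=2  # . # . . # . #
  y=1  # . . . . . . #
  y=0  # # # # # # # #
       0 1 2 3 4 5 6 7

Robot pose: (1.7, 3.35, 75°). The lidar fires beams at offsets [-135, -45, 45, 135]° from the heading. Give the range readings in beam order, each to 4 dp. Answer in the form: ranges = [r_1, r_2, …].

ranges = [0.6000, 1.5011, 0.7506, 0.8083]

beam 1: φ=-135°, α=300°
  direction (0.5000, -0.8660); cell (1,3); t to first gridline: x 0.6000, y 0.4041 (then +2.0000 / +1.1547)
    (1,2) via y @ 0.4041
    (2,2) via x @ 0.6000  # hit
  → r_1 = 0.6000
beam 2: φ=-45°, α=30°
  direction (0.8660, 0.5000); cell (1,3); t to first gridline: x 0.3464, y 1.3000 (then +1.1547 / +2.0000)
    (2,3) via x @ 0.3464
    (2,4) via y @ 1.3000
    (3,4) via x @ 1.5011  # hit
  → r_2 = 1.5011
beam 3: φ=45°, α=120°
  direction (-0.5000, 0.8660); cell (1,3); t to first gridline: x 1.4000, y 0.7506 (then +2.0000 / +1.1547)
    (1,4) via y @ 0.7506  # hit
  → r_3 = 0.7506
beam 4: φ=135°, α=210°
  direction (-0.8660, -0.5000); cell (1,3); t to first gridline: x 0.8083, y 0.7000 (then +1.1547 / +2.0000)
    (1,2) via y @ 0.7000
    (0,2) via x @ 0.8083  # hit
  → r_4 = 0.8083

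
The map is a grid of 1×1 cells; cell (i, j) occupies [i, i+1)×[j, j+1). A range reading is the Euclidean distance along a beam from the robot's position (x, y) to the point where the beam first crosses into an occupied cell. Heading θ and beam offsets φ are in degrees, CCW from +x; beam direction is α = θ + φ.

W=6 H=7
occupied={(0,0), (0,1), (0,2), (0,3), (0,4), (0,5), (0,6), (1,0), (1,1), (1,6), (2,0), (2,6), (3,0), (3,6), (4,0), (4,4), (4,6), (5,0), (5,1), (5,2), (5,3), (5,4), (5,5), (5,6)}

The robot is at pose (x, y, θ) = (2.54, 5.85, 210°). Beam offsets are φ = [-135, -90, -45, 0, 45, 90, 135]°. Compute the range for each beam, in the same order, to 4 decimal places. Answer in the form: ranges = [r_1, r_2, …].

ranges = [0.1553, 0.1732, 0.5796, 1.7782, 3.9858, 4.9200, 2.5468]

beam 1: φ=-135°, α=75°
  dir = (cos 75°, sin 75°) = (0.2588, 0.9659); from cell (2,5)
  next x-line at t=1.7773, next y-line at t=0.1553; Δt_x=3.8637, Δt_y=1.0353
    y: enter (2,6) at t=0.1553 ← occupied
  → r_1 = 0.1553
beam 2: φ=-90°, α=120°
  dir = (cos 120°, sin 120°) = (-0.5000, 0.8660); from cell (2,5)
  next x-line at t=1.0800, next y-line at t=0.1732; Δt_x=2.0000, Δt_y=1.1547
    y: enter (2,6) at t=0.1732 ← occupied
  → r_2 = 0.1732
beam 3: φ=-45°, α=165°
  dir = (cos 165°, sin 165°) = (-0.9659, 0.2588); from cell (2,5)
  next x-line at t=0.5590, next y-line at t=0.5796; Δt_x=1.0353, Δt_y=3.8637
    x: enter (1,5) at t=0.5590
    y: enter (1,6) at t=0.5796 ← occupied
  → r_3 = 0.5796
beam 4: φ=0°, α=210°
  dir = (cos 210°, sin 210°) = (-0.8660, -0.5000); from cell (2,5)
  next x-line at t=0.6235, next y-line at t=1.7000; Δt_x=1.1547, Δt_y=2.0000
    x: enter (1,5) at t=0.6235
    y: enter (1,4) at t=1.7000
    x: enter (0,4) at t=1.7782 ← occupied
  → r_4 = 1.7782
beam 5: φ=45°, α=255°
  dir = (cos 255°, sin 255°) = (-0.2588, -0.9659); from cell (2,5)
  next x-line at t=2.0864, next y-line at t=0.8800; Δt_x=3.8637, Δt_y=1.0353
    y: enter (2,4) at t=0.8800
    y: enter (2,3) at t=1.9153
    x: enter (1,3) at t=2.0864
    y: enter (1,2) at t=2.9505
    y: enter (1,1) at t=3.9858 ← occupied
  → r_5 = 3.9858
beam 6: φ=90°, α=300°
  dir = (cos 300°, sin 300°) = (0.5000, -0.8660); from cell (2,5)
  next x-line at t=0.9200, next y-line at t=0.9815; Δt_x=2.0000, Δt_y=1.1547
    x: enter (3,5) at t=0.9200
    y: enter (3,4) at t=0.9815
    y: enter (3,3) at t=2.1362
    x: enter (4,3) at t=2.9200
    y: enter (4,2) at t=3.2909
    y: enter (4,1) at t=4.4456
    x: enter (5,1) at t=4.9200 ← occupied
  → r_6 = 4.9200
beam 7: φ=135°, α=345°
  dir = (cos 345°, sin 345°) = (0.9659, -0.2588); from cell (2,5)
  next x-line at t=0.4762, next y-line at t=3.2841; Δt_x=1.0353, Δt_y=3.8637
    x: enter (3,5) at t=0.4762
    x: enter (4,5) at t=1.5115
    x: enter (5,5) at t=2.5468 ← occupied
  → r_7 = 2.5468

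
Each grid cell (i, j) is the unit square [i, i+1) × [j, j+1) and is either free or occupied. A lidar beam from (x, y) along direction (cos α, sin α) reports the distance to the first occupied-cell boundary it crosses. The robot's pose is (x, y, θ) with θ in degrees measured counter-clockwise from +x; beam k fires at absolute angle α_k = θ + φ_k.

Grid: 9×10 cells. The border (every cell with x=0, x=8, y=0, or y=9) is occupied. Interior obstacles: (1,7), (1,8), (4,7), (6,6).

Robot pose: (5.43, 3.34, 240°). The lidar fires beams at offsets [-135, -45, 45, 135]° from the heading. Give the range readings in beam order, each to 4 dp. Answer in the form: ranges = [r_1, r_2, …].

beam 1: φ=-135°, α=105°
  cosα=-0.2588 sinα=0.9659 | (5,3) | tMaxX 1.6614 tMaxY 0.6833 | tΔX 3.8637 tΔY 1.0353
    t=0.6833 [y] (5,4)
    t=1.6614 [x] (4,4)
    t=1.7186 [y] (4,5)
    t=2.7538 [y] (4,6)
    t=3.7891 [y] (4,7) — stop
  → r_1 = 3.7891
beam 2: φ=-45°, α=195°
  cosα=-0.9659 sinα=-0.2588 | (5,3) | tMaxX 0.4452 tMaxY 1.3137 | tΔX 1.0353 tΔY 3.8637
    t=0.4452 [x] (4,3)
    t=1.3137 [y] (4,2)
    t=1.4804 [x] (3,2)
    t=2.5157 [x] (2,2)
    t=3.5510 [x] (1,2)
    t=4.5863 [x] (0,2) — stop
  → r_2 = 4.5863
beam 3: φ=45°, α=285°
  cosα=0.2588 sinα=-0.9659 | (5,3) | tMaxX 2.2023 tMaxY 0.3520 | tΔX 3.8637 tΔY 1.0353
    t=0.3520 [y] (5,2)
    t=1.3873 [y] (5,1)
    t=2.2023 [x] (6,1)
    t=2.4225 [y] (6,0) — stop
  → r_3 = 2.4225
beam 4: φ=135°, α=15°
  cosα=0.9659 sinα=0.2588 | (5,3) | tMaxX 0.5901 tMaxY 2.5500 | tΔX 1.0353 tΔY 3.8637
    t=0.5901 [x] (6,3)
    t=1.6254 [x] (7,3)
    t=2.5500 [y] (7,4)
    t=2.6607 [x] (8,4) — stop
  → r_4 = 2.6607

ranges = [3.7891, 4.5863, 2.4225, 2.6607]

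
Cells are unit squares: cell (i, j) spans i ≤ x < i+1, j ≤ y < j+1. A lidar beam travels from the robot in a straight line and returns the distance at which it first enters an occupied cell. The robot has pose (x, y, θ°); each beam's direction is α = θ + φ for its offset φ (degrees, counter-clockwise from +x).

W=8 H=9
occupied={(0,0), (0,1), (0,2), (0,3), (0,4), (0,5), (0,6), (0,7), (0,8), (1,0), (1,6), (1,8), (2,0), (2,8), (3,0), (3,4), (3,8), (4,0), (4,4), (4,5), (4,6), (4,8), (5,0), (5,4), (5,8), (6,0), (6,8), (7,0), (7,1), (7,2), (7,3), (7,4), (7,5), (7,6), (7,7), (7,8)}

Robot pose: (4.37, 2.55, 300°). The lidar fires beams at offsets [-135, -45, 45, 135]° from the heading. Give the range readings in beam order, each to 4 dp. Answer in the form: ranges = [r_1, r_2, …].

ranges = [3.4889, 1.6047, 2.7228, 1.5012]

beam 1: φ=-135°, α=165°
  d=(-0.9659,0.2588)  start (4,2)  tX=0.3831 tY=1.7387  stride 1/|dx|=1.0353 1/|dy|=3.8637
    cross x-line → (3,2), t=0.3831
    cross x-line → (2,2), t=1.4183
    cross y-line → (2,3), t=1.7387
    cross x-line → (1,3), t=2.4536
    cross x-line → (0,3), t=3.4889 (wall)
  → r_1 = 3.4889
beam 2: φ=-45°, α=255°
  d=(-0.2588,-0.9659)  start (4,2)  tX=1.4296 tY=0.5694  stride 1/|dx|=3.8637 1/|dy|=1.0353
    cross y-line → (4,1), t=0.5694
    cross x-line → (3,1), t=1.4296
    cross y-line → (3,0), t=1.6047 (wall)
  → r_2 = 1.6047
beam 3: φ=45°, α=345°
  d=(0.9659,-0.2588)  start (4,2)  tX=0.6522 tY=2.1250  stride 1/|dx|=1.0353 1/|dy|=3.8637
    cross x-line → (5,2), t=0.6522
    cross x-line → (6,2), t=1.6875
    cross y-line → (6,1), t=2.1250
    cross x-line → (7,1), t=2.7228 (wall)
  → r_3 = 2.7228
beam 4: φ=135°, α=75°
  d=(0.2588,0.9659)  start (4,2)  tX=2.4341 tY=0.4659  stride 1/|dx|=3.8637 1/|dy|=1.0353
    cross y-line → (4,3), t=0.4659
    cross y-line → (4,4), t=1.5012 (wall)
  → r_4 = 1.5012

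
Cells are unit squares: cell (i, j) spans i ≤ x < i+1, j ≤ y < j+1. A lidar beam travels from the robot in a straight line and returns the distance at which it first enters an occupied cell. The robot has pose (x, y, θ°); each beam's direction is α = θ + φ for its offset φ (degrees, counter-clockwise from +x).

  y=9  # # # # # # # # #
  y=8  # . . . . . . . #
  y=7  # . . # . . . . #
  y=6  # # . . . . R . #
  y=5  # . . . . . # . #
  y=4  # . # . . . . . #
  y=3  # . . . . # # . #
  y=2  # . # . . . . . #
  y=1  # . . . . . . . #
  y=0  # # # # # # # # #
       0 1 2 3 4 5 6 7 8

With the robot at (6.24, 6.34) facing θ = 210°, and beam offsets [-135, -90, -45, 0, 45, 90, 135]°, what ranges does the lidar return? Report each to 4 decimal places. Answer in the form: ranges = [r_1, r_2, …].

ranges = [2.7538, 3.0715, 2.5500, 3.7412, 0.3520, 0.3926, 1.8221]

beam 1: φ=-135°, α=75°
  d=(0.2588,0.9659)  start (6,6)  tX=2.9364 tY=0.6833  stride 1/|dx|=3.8637 1/|dy|=1.0353
    cross y-line → (6,7), t=0.6833
    cross y-line → (6,8), t=1.7186
    cross y-line → (6,9), t=2.7538 (wall)
  → r_1 = 2.7538
beam 2: φ=-90°, α=120°
  d=(-0.5000,0.8660)  start (6,6)  tX=0.4800 tY=0.7621  stride 1/|dx|=2.0000 1/|dy|=1.1547
    cross x-line → (5,6), t=0.4800
    cross y-line → (5,7), t=0.7621
    cross y-line → (5,8), t=1.9168
    cross x-line → (4,8), t=2.4800
    cross y-line → (4,9), t=3.0715 (wall)
  → r_2 = 3.0715
beam 3: φ=-45°, α=165°
  d=(-0.9659,0.2588)  start (6,6)  tX=0.2485 tY=2.5500  stride 1/|dx|=1.0353 1/|dy|=3.8637
    cross x-line → (5,6), t=0.2485
    cross x-line → (4,6), t=1.2837
    cross x-line → (3,6), t=2.3190
    cross y-line → (3,7), t=2.5500 (wall)
  → r_3 = 2.5500
beam 4: φ=0°, α=210°
  d=(-0.8660,-0.5000)  start (6,6)  tX=0.2771 tY=0.6800  stride 1/|dx|=1.1547 1/|dy|=2.0000
    cross x-line → (5,6), t=0.2771
    cross y-line → (5,5), t=0.6800
    cross x-line → (4,5), t=1.4318
    cross x-line → (3,5), t=2.5865
    cross y-line → (3,4), t=2.6800
    cross x-line → (2,4), t=3.7412 (wall)
  → r_4 = 3.7412
beam 5: φ=45°, α=255°
  d=(-0.2588,-0.9659)  start (6,6)  tX=0.9273 tY=0.3520  stride 1/|dx|=3.8637 1/|dy|=1.0353
    cross y-line → (6,5), t=0.3520 (wall)
  → r_5 = 0.3520
beam 6: φ=90°, α=300°
  d=(0.5000,-0.8660)  start (6,6)  tX=1.5200 tY=0.3926  stride 1/|dx|=2.0000 1/|dy|=1.1547
    cross y-line → (6,5), t=0.3926 (wall)
  → r_6 = 0.3926
beam 7: φ=135°, α=345°
  d=(0.9659,-0.2588)  start (6,6)  tX=0.7868 tY=1.3137  stride 1/|dx|=1.0353 1/|dy|=3.8637
    cross x-line → (7,6), t=0.7868
    cross y-line → (7,5), t=1.3137
    cross x-line → (8,5), t=1.8221 (wall)
  → r_7 = 1.8221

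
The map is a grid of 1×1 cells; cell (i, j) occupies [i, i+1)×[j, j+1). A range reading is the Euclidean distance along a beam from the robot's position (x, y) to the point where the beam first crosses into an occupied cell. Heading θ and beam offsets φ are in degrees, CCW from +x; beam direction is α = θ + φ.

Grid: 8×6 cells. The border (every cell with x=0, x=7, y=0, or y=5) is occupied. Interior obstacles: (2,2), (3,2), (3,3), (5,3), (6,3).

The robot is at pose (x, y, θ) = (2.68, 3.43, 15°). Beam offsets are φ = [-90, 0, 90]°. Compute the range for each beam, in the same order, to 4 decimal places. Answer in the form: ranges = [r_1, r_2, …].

beam 1: φ=-90°, α=285°
  direction (0.2588, -0.9659); cell (2,3); t to first gridline: x 1.2364, y 0.4452 (then +3.8637 / +1.0353)
    (2,2) via y @ 0.4452  # hit
  → r_1 = 0.4452
beam 2: φ=0°, α=15°
  direction (0.9659, 0.2588); cell (2,3); t to first gridline: x 0.3313, y 2.2023 (then +1.0353 / +3.8637)
    (3,3) via x @ 0.3313  # hit
  → r_2 = 0.3313
beam 3: φ=90°, α=105°
  direction (-0.2588, 0.9659); cell (2,3); t to first gridline: x 2.6273, y 0.5901 (then +3.8637 / +1.0353)
    (2,4) via y @ 0.5901
    (2,5) via y @ 1.6254  # hit
  → r_3 = 1.6254

ranges = [0.4452, 0.3313, 1.6254]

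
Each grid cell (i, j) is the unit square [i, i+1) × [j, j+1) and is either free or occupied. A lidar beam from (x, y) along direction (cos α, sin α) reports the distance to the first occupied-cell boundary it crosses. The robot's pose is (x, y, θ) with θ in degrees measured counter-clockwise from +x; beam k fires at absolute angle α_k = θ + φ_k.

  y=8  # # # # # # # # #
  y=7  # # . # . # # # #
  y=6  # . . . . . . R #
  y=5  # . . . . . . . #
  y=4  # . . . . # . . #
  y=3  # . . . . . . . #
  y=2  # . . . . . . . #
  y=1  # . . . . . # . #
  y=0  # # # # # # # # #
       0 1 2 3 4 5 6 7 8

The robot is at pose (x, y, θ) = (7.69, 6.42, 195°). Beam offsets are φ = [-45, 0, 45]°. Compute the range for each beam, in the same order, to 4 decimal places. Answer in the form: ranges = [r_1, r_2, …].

ranges = [1.1600, 6.9260, 6.2585]

beam 1: φ=-45°, α=150°
  direction (-0.8660, 0.5000); cell (7,6); t to first gridline: x 0.7967, y 1.1600 (then +1.1547 / +2.0000)
    (6,6) via x @ 0.7967
    (6,7) via y @ 1.1600  # hit
  → r_1 = 1.1600
beam 2: φ=0°, α=195°
  direction (-0.9659, -0.2588); cell (7,6); t to first gridline: x 0.7143, y 1.6228 (then +1.0353 / +3.8637)
    (6,6) via x @ 0.7143
    (6,5) via y @ 1.6228
    (5,5) via x @ 1.7496
    (4,5) via x @ 2.7849
    (3,5) via x @ 3.8202
    (2,5) via x @ 4.8554
    (2,4) via y @ 5.4865
    (1,4) via x @ 5.8907
    (0,4) via x @ 6.9260  # hit
  → r_2 = 6.9260
beam 3: φ=45°, α=240°
  direction (-0.5000, -0.8660); cell (7,6); t to first gridline: x 1.3800, y 0.4850 (then +2.0000 / +1.1547)
    (7,5) via y @ 0.4850
    (6,5) via x @ 1.3800
    (6,4) via y @ 1.6397
    (6,3) via y @ 2.7944
    (5,3) via x @ 3.3800
    (5,2) via y @ 3.9491
    (5,1) via y @ 5.1038
    (4,1) via x @ 5.3800
    (4,0) via y @ 6.2585  # hit
  → r_3 = 6.2585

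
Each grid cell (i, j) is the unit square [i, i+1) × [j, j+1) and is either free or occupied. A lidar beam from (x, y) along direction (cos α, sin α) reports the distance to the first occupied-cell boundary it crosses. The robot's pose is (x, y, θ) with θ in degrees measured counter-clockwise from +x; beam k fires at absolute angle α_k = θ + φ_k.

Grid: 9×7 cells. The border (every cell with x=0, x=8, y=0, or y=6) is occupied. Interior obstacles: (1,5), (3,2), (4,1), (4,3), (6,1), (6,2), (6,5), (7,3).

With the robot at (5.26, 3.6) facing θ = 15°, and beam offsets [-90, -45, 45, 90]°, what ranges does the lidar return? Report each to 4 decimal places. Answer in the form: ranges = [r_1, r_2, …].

ranges = [2.6917, 1.2000, 1.6166, 2.4847]

beam 1: φ=-90°, α=285°
  direction (0.2588, -0.9659); cell (5,3); t to first gridline: x 2.8591, y 0.6212 (then +3.8637 / +1.0353)
    (5,2) via y @ 0.6212
    (5,1) via y @ 1.6564
    (5,0) via y @ 2.6917  # hit
  → r_1 = 2.6917
beam 2: φ=-45°, α=330°
  direction (0.8660, -0.5000); cell (5,3); t to first gridline: x 0.8545, y 1.2000 (then +1.1547 / +2.0000)
    (6,3) via x @ 0.8545
    (6,2) via y @ 1.2000  # hit
  → r_2 = 1.2000
beam 3: φ=45°, α=60°
  direction (0.5000, 0.8660); cell (5,3); t to first gridline: x 1.4800, y 0.4619 (then +2.0000 / +1.1547)
    (5,4) via y @ 0.4619
    (6,4) via x @ 1.4800
    (6,5) via y @ 1.6166  # hit
  → r_3 = 1.6166
beam 4: φ=90°, α=105°
  direction (-0.2588, 0.9659); cell (5,3); t to first gridline: x 1.0046, y 0.4141 (then +3.8637 / +1.0353)
    (5,4) via y @ 0.4141
    (4,4) via x @ 1.0046
    (4,5) via y @ 1.4494
    (4,6) via y @ 2.4847  # hit
  → r_4 = 2.4847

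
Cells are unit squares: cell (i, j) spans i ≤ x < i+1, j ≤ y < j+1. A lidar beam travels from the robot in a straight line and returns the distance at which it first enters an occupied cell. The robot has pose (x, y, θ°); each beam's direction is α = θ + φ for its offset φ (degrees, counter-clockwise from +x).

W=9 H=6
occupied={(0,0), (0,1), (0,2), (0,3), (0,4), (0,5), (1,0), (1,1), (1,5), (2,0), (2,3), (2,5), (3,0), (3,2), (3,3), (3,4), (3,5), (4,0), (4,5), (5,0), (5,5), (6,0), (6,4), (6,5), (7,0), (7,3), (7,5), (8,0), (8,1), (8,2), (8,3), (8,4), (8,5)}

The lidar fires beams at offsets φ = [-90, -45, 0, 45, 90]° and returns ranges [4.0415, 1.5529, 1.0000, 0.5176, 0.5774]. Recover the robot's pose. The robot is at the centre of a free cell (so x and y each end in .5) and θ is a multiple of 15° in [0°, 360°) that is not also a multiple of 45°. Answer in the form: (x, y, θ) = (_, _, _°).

Enumerate (i+0.5, j+0.5, θ) over the 21 free cells and 16 admissible headings. For each, cast all 5 beams and compare to the given ranges.
  (2.5, 1.5, 150°): beam 1 = 1.0000 ≠ 4.0415 ✗
  (4.5, 1.5, 240°): beam 1 = 1.0000 ≠ 4.0415 ✗
  (6.5, 2.5, 195°): beam 1 = 1.5529 ≠ 4.0415 ✗
  …
  (4.5, 4.5, 30°): r_1=4.0415, r_2=1.5529, r_3=1.0000, r_4=0.5176, r_5=0.5774 — all match ✓
Unique over the lattice → pose = (4.5, 4.5, 30°).

(x, y, θ) = (4.5, 4.5, 30°)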